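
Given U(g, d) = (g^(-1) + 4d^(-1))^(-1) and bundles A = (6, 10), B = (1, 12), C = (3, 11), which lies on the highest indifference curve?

Bundle A

Evaluate utility at each bundle:
U(A) = 1.765.
U(B) = 0.750.
U(C) = 1.435.
Highest utility is A, so A ≻ C ≻ B.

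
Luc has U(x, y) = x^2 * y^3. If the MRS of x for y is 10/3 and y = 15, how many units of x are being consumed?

x = 3

MU_x = 2·x·y^3 and MU_y = 3·x^2·y^2.
MRS = MU_x/MU_y = (2/3)·y/x.
Substitute y = 15: MRS = 10/x. Setting 10/x = 10/3 gives x = 10/(10/3) = 3.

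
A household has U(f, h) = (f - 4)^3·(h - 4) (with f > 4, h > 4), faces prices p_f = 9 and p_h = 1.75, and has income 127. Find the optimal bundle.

f* = 11, h* = 16

MU_f = 3·(f−4)^2·(h−4), MU_h = (f−4)^3.
MRS = (3/1)·(h−4)/(f−4).
Tangency: set MRS = p_f/p_h = 9/1.75 = 36/7.
So (3/1)·(h − 4)/(f − 4) = 36/7, i.e. (h − 4) = (12/7)·(f − 4).
Rewrite the budget in excess-of-subsistence terms: 9·(f − 4) + 1.75·(h − 4) = 127 − 9·4 − 1.75·4 = 84.
Substituting, 12·(f − 4) = 84, so f − 4 = 7 and f* = 11.
Then h − 4 = (12/7)·7 = 12, so h* = 16.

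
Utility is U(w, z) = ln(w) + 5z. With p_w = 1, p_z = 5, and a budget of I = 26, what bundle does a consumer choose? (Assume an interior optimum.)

MU_w = 1/w, MU_z = 5.
MRS = 1/w ÷ 5.
Tangency: set MRS = p_w/p_z = 1/5 = 0.2.
MRS depends only on w: 0.2/w = 0.2 ⇒ w* = 0.2/0.2 = 1.
From the budget, 5·z = 26 − 1·1 = 25, so z* = 5.

w* = 1, z* = 5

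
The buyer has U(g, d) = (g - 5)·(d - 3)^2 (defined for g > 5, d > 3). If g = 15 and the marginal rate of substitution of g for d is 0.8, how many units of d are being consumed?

MU_g = (d−3)^2, MU_d = 2·(g−5)·(d−3).
MRS = (1/2)·(d−3)/(g−5).
Substitute g = 15: MRS = (d − 3)/20. Setting this equal to 0.8 gives d − 3 = 0.8·20 = 16, so d = 19.

d = 19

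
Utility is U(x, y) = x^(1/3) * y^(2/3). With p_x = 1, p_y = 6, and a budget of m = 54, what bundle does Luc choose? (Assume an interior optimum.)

x* = 18, y* = 6

MU_x = 1/3·x^(-2/3)·y^(2/3) and MU_y = 2/3·x^(1/3)·y^(-1/3).
MRS = MU_x/MU_y = (0.5)·y/x.
Tangency: set MRS = p_x/p_y = 1/6.
So (0.5)·y/x = 1/6, i.e. y = (1/3)·x.
Substitute into the budget 1·x + 6·y = 54: 3·x = 54, so x* = 18.
Then y* = (1/3)·18 = 6.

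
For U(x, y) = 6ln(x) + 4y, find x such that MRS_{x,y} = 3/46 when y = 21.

x = 23

MU_x = 6/x, MU_y = 4.
MRS = 6/x ÷ 4.
MRS depends only on x: 1.5/x = 3/46 ⇒ x = 1.5/(3/46) = 23.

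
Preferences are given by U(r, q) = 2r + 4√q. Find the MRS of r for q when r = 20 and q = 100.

MRS = 10

MU_r = 2, MU_q = 4/(2√q).
MRS = 2 ÷ (4/(2√q)).
At (20, 100): MRS = 10.
The indifference curve has slope −10 at this bundle.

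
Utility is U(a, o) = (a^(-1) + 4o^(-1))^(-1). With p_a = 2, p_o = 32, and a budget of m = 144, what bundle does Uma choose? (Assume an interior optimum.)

a* = 8, o* = 4

For CES with ρ = -1, MRS = (1/4)·(o/a)^2.
Tangency: set MRS = p_a/p_o = 2/32 = 1/16.
So (o/a)^2 = 0.25; taking the square root, o/a = 0.5, i.e. o = 0.5·a.
Substitute into the budget 2·a + 32·o = 144: 18·a = 144, so a* = 8 and o* = 0.5·8 = 4.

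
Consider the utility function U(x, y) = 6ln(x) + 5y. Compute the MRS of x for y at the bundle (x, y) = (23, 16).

MRS = 6/115

MU_x = 6/x, MU_y = 5.
MRS = 6/x ÷ 5.
At (23, 16): MRS = 6/115.
That is, one extra unit of x is worth 6/115 units of y at the margin.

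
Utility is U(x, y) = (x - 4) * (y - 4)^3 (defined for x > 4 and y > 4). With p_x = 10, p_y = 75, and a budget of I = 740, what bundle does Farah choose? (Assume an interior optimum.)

MU_x = (y−4)^3, MU_y = 3·(x−4)·(y−4)^2.
MRS = (1/3)·(y−4)/(x−4).
Tangency: set MRS = p_x/p_y = 10/75 = 2/15.
So (1/3)·(y − 4)/(x − 4) = 2/15, i.e. (y − 4) = 0.4·(x − 4).
Rewrite the budget in excess-of-subsistence terms: 10·(x − 4) + 75·(y − 4) = 740 − 10·4 − 75·4 = 400.
Substituting, 40·(x − 4) = 400, so x − 4 = 10 and x* = 14.
Then y − 4 = 0.4·10 = 4, so y* = 8.

x* = 14, y* = 8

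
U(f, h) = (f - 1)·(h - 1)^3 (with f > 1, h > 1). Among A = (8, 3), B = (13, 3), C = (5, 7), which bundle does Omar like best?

Bundle C

Evaluate utility at each bundle:
U(A) = 56.
U(B) = 96.
U(C) = 864.
Highest utility is C, so C ≻ B ≻ A.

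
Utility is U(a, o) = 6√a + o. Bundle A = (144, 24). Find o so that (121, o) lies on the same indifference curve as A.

U(144, 24) = 96.
Set U(121, o) = 96 and solve.
With a = 121: √121 = 11, so o = 96 − 6·11 = 30.
Check: U(121, 30) = 96.

o = 30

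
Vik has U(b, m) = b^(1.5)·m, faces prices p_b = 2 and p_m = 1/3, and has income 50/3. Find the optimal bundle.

b* = 5, m* = 20

MU_b = 1.5·√b·m and MU_m = b^(1.5).
MRS = MU_b/MU_m = (1.5)·m/b.
Tangency: set MRS = p_b/p_m = 2/(1/3) = 6.
So (1.5)·m/b = 6, i.e. m = 4·b.
Substitute into the budget 2·b + (1/3)·m = 50/3: (10/3)·b = 50/3, so b* = 5.
Then m* = 4·5 = 20.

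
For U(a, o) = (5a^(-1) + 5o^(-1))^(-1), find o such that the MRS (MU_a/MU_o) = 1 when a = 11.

o = 11

For CES with ρ = -1, MRS = (o/a)^2.
Setting (o/11)^2 = 1 gives o/11 = 1 and o = 11.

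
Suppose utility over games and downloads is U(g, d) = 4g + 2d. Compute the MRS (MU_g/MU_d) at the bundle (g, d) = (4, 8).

MRS = 2

MU_g = 4, MU_d = 2, so MRS = 4/2 = 2 at every bundle.
At (4, 8): MRS = 2.
So at (4, 8) the consumer would give up 2 units of d for one more unit of g.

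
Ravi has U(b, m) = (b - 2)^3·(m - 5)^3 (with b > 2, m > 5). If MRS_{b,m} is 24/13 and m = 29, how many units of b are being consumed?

MU_b = 3·(b−2)^2·(m−5)^3, MU_m = 3·(b−2)^3·(m−5)^2.
MRS = (m−5)/(b−2).
Substitute m = 29: MRS = 24/(b − 2). Setting this equal to 24/13 gives b − 2 = 24/(24/13) = 13, so b = 15.

b = 15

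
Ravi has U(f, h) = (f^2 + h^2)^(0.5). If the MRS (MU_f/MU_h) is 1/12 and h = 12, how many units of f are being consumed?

f = 1

For CES with ρ = 2, MRS = (h/f)^(-1).
Setting (12/f)^(-1) = 1/12 gives 12/f = 12 and f = 1.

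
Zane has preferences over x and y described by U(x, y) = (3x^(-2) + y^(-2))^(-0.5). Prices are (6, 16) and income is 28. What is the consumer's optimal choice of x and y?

x* = 2, y* = 1

For CES with ρ = -2, MRS = (3/1)·(y/x)^3.
Tangency: set MRS = p_x/p_y = 6/16 = 0.375.
So (y/x)^3 = 0.125; taking the cube root, y/x = 0.5, i.e. y = 0.5·x.
Substitute into the budget 6·x + 16·y = 28: 14·x = 28, so x* = 2 and y* = 0.5·2 = 1.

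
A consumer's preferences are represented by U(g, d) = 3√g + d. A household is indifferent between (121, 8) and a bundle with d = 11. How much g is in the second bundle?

U(121, 8) = 41.
Set U(g, 11) = 41 and solve.
With d = 11: 3√g = 41 − 11 = 30, so √g = 10 and g = 100.
Check: U(100, 11) = 41.

g = 100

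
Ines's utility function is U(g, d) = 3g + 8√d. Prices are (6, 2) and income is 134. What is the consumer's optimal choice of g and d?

g* = 17, d* = 16

MU_g = 3, MU_d = 8/(2√d).
MRS = 3 ÷ (8/(2√d)).
Tangency: set MRS = p_g/p_d = 6/2 = 3.
MRS depends only on d: 0.75·√d = 3 ⇒ √d = 3/0.75 = 4 ⇒ d* = 16.
From the budget, 6·g = 134 − 2·16 = 102, so g* = 17.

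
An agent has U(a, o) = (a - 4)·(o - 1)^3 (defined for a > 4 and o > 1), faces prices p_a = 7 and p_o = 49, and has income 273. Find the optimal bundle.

a* = 11, o* = 4

MU_a = (o−1)^3, MU_o = 3·(a−4)·(o−1)^2.
MRS = (1/3)·(o−1)/(a−4).
Tangency: set MRS = p_a/p_o = 7/49 = 1/7.
So (1/3)·(o − 1)/(a − 4) = 1/7, i.e. (o − 1) = (3/7)·(a − 4).
Rewrite the budget in excess-of-subsistence terms: 7·(a − 4) + 49·(o − 1) = 273 − 7·4 − 49·1 = 196.
Substituting, 28·(a − 4) = 196, so a − 4 = 7 and a* = 11.
Then o − 1 = (3/7)·7 = 3, so o* = 4.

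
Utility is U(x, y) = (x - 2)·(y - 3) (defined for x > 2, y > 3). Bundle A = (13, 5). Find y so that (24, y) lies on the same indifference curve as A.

U(13, 5) = 22.
Set U(24, y) = 22 and solve.
With x = 24: (24 − 2) = 22, so (y − 3) = 22/22 = 1.
So y = 3 + 1 = 4.
Check: U(24, 4) = 22.

y = 4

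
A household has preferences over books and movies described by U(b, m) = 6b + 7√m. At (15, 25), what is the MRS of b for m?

MU_b = 6, MU_m = 7/(2√m).
MRS = 6 ÷ (7/(2√m)).
At (15, 25): MRS = 60/7.
So at (15, 25) the consumer would give up 60/7 units of m for one more unit of b.

MRS = 60/7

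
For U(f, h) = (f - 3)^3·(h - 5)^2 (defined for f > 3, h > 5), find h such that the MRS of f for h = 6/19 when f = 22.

MU_f = 3·(f−3)^2·(h−5)^2, MU_h = 2·(f−3)^3·(h−5).
MRS = (3/2)·(h−5)/(f−3).
Substitute f = 22: MRS = (h − 5)/(38/3). Setting this equal to 6/19 gives h − 5 = (6/19)·(38/3) = 4, so h = 9.

h = 9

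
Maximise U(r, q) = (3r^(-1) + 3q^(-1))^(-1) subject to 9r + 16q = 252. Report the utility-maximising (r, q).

r* = 12, q* = 9

For CES with ρ = -1, MRS = (q/r)^2.
Tangency: set MRS = p_r/p_q = 9/16.
So (q/r)^2 = 9/16; taking the square root, q/r = 0.75, i.e. q = 0.75·r.
Substitute into the budget 9·r + 16·q = 252: 21·r = 252, so r* = 12 and q* = 0.75·12 = 9.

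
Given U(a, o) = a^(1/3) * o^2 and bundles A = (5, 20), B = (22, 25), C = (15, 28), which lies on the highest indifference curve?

Bundle C

Evaluate utility at each bundle:
U(A) = 683.990.
U(B) = 1751.275.
U(C) = 1933.510.
Highest utility is C, so C ≻ B ≻ A.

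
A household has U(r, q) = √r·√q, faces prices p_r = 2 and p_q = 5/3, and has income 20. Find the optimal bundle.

MU_r = 0.5·r^(-0.5)·√q and MU_q = 0.5·√r·q^(-0.5).
MRS = MU_r/MU_q = q/r.
Tangency: set MRS = p_r/p_q = 2/(5/3) = 1.2.
So q/r = 1.2, i.e. q = 1.2·r.
Substitute into the budget 2·r + (5/3)·q = 20: 4·r = 20, so r* = 5.
Then q* = 1.2·5 = 6.

r* = 5, q* = 6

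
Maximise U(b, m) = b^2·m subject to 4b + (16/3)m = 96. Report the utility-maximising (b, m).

MU_b = 2·b·m and MU_m = b^2.
MRS = MU_b/MU_m = (2/1)·m/b.
Tangency: set MRS = p_b/p_m = 4/(16/3) = 0.75.
So (2/1)·m/b = 0.75, i.e. m = 0.375·b.
Substitute into the budget 4·b + (16/3)·m = 96: 6·b = 96, so b* = 16.
Then m* = 0.375·16 = 6.

b* = 16, m* = 6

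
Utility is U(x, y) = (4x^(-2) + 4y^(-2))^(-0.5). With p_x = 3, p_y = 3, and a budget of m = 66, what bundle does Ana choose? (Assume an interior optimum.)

x* = 11, y* = 11

For CES with ρ = -2, MRS = (y/x)^3.
Tangency: set MRS = p_x/p_y = 3/3 = 1.
So (y/x)^3 = 1; taking the cube root, y/x = 1, i.e. y = x.
Substitute into the budget 3·x + 3·y = 66: 6·x = 66, so x* = 11 and y* = 11.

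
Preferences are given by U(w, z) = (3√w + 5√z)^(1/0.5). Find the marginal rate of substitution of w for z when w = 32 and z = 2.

MRS = 0.15

For CES with ρ = 0.5, MRS = (3/5)·√(z/w).
At (32, 2): MRS = 0.15.
So at (32, 2) the consumer would give up 0.15 units of z for one more unit of w.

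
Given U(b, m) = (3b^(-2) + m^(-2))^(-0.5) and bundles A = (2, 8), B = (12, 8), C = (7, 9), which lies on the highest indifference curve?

Evaluate utility at each bundle:
U(A) = 1.143.
U(B) = 5.237.
U(C) = 3.687.
Highest utility is B, so B ≻ C ≻ A.

Bundle B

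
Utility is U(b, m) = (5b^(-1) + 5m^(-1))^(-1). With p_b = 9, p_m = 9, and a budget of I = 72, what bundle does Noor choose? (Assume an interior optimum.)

b* = 4, m* = 4

For CES with ρ = -1, MRS = (m/b)^2.
Tangency: set MRS = p_b/p_m = 9/9 = 1.
So (m/b)^2 = 1; taking the square root, m/b = 1, i.e. m = b.
Substitute into the budget 9·b + 9·m = 72: 18·b = 72, so b* = 4 and m* = 4.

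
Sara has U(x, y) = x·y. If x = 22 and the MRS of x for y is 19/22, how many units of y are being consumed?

MU_x = y and MU_y = x.
MRS = MU_x/MU_y = y/x.
Substitute x = 22: MRS = y/22. Setting y/22 = 19/22 gives y = (19/22)·22 = 19.

y = 19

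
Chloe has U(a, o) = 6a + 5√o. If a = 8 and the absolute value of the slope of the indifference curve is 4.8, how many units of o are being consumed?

MU_a = 6, MU_o = 5/(2√o).
MRS = 6 ÷ (5/(2√o)).
MRS depends only on o: 2.4·√o = 4.8 ⇒ √o = 4.8/2.4 = 2 ⇒ o = 4.

o = 4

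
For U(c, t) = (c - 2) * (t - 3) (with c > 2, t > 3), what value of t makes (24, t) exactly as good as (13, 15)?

t = 9

U(13, 15) = 132.
Set U(24, t) = 132 and solve.
With c = 24: (24 − 2) = 22, so (t − 3) = 132/22 = 6.
So t = 3 + 6 = 9.
Check: U(24, 9) = 132.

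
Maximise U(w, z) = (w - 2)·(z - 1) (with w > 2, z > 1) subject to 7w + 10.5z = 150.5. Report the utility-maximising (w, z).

w* = 11, z* = 7

MU_w = (z−1), MU_z = (w−2).
MRS = (z−1)/(w−2).
Tangency: set MRS = p_w/p_z = 7/10.5 = 2/3.
So (z − 1)/(w − 2) = 2/3, i.e. (z − 1) = (2/3)·(w − 2).
Rewrite the budget in excess-of-subsistence terms: 7·(w − 2) + 10.5·(z − 1) = 150.5 − 7·2 − 10.5·1 = 126.
Substituting, 14·(w − 2) = 126, so w − 2 = 9 and w* = 11.
Then z − 1 = (2/3)·9 = 6, so z* = 7.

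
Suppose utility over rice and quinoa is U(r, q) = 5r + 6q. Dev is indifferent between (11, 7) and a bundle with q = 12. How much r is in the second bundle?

U(11, 7) = 97.
Set U(r, 12) = 97 and solve.
5r + 6·12 = 97 ⇒ 5r = 25 ⇒ r = 5.
Check: U(5, 12) = 97.

r = 5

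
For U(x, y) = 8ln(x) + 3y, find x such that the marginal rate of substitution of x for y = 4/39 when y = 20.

MU_x = 8/x, MU_y = 3.
MRS = 8/x ÷ 3.
MRS depends only on x: (8/3)/x = 4/39 ⇒ x = (8/3)/(4/39) = 26.

x = 26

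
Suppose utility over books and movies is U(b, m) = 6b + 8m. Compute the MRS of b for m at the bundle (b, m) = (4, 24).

MRS = 0.75

MU_b = 6, MU_m = 8, so MRS = 6/8 = 0.75 at every bundle.
At (4, 24): MRS = 0.75.
That is, one extra unit of b is worth 0.75 units of m at the margin.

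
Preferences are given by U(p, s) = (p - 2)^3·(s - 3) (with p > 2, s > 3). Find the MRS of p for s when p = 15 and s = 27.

MU_p = 3·(p−2)^2·(s−3), MU_s = (p−2)^3.
MRS = (3/1)·(s−3)/(p−2).
At (15, 27): MRS = 72/13.
That is, one extra unit of p is worth 72/13 units of s at the margin.

MRS = 72/13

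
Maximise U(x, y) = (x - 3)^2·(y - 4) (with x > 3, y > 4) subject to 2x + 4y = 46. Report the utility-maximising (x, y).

x* = 11, y* = 6

MU_x = 2·(x−3)·(y−4), MU_y = (x−3)^2.
MRS = (2/1)·(y−4)/(x−3).
Tangency: set MRS = p_x/p_y = 2/4 = 0.5.
So (2/1)·(y − 4)/(x − 3) = 0.5, i.e. (y − 4) = 0.25·(x − 3).
Rewrite the budget in excess-of-subsistence terms: 2·(x − 3) + 4·(y − 4) = 46 − 2·3 − 4·4 = 24.
Substituting, 3·(x − 3) = 24, so x − 3 = 8 and x* = 11.
Then y − 4 = 0.25·8 = 2, so y* = 6.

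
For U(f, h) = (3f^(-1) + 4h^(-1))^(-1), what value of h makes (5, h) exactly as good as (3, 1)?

h = 10/11

U depends on (f, h) only through S = 3f^(-1) + 4h^(-1), so equal utility means equal S. At (3, 1): S = 5.
With f = 5: 3·5^(-1) = 0.6, so 4h^(-1) = 5 − 0.6 = 4.4, i.e. h^(-1) = 1.1.
Hence h = 1/1.1 = 10/11.
Check: U(5, 10/11) = 0.2.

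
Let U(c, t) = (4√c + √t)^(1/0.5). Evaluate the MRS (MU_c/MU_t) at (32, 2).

For CES with ρ = 0.5, MRS = (4/1)·√(t/c).
At (32, 2): MRS = 1.
So at (32, 2) the consumer would give up 1 units of t for one more unit of c.

MRS = 1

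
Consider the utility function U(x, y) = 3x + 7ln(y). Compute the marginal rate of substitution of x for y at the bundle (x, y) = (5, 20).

MRS = 60/7

MU_x = 3, MU_y = 7/y.
MRS = 3 ÷ (7/y).
At (5, 20): MRS = 60/7.
The indifference curve has slope −60/7 at this bundle.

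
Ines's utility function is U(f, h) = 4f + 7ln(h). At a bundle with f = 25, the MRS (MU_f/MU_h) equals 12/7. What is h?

MU_f = 4, MU_h = 7/h.
MRS = 4 ÷ (7/h).
MRS depends only on h: (4/7)·h = 12/7 ⇒ h = (12/7)/(4/7) = 3.

h = 3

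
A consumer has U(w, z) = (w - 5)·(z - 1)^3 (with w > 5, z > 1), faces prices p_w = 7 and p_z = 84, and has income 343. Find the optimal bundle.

MU_w = (z−1)^3, MU_z = 3·(w−5)·(z−1)^2.
MRS = (1/3)·(z−1)/(w−5).
Tangency: set MRS = p_w/p_z = 7/84 = 1/12.
So (1/3)·(z − 1)/(w − 5) = 1/12, i.e. (z − 1) = 0.25·(w − 5).
Rewrite the budget in excess-of-subsistence terms: 7·(w − 5) + 84·(z − 1) = 343 − 7·5 − 84·1 = 224.
Substituting, 28·(w − 5) = 224, so w − 5 = 8 and w* = 13.
Then z − 1 = 0.25·8 = 2, so z* = 3.

w* = 13, z* = 3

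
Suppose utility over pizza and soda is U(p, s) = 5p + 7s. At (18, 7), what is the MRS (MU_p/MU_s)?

MU_p = 5, MU_s = 7, so MRS = 5/7 at every bundle.
At (18, 7): MRS = 5/7.
The indifference curve has slope −5/7 at this bundle.

MRS = 5/7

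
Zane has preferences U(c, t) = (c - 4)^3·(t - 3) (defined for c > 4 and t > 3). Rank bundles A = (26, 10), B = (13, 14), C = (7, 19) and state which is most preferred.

Bundle A

Evaluate utility at each bundle:
U(A) = 74536.
U(B) = 8019.
U(C) = 432.
Highest utility is A, so A ≻ B ≻ C.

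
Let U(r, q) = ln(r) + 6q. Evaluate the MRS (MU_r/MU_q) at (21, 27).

MU_r = 1/r, MU_q = 6.
MRS = 1/r ÷ 6.
At (21, 27): MRS = 1/126.
That is, one extra unit of r is worth 1/126 units of q at the margin.

MRS = 1/126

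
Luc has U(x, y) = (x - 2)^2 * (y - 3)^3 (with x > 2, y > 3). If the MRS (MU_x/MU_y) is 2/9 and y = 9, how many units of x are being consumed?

x = 20

MU_x = 2·(x−2)·(y−3)^3, MU_y = 3·(x−2)^2·(y−3)^2.
MRS = (2/3)·(y−3)/(x−2).
Substitute y = 9: MRS = 4/(x − 2). Setting this equal to 2/9 gives x − 2 = 4/(2/9) = 18, so x = 20.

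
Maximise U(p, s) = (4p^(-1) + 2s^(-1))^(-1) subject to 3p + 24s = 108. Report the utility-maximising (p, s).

p* = 12, s* = 3

For CES with ρ = -1, MRS = (4/2)·(s/p)^2.
Tangency: set MRS = p_p/p_s = 3/24 = 0.125.
So (s/p)^2 = 1/16; taking the square root, s/p = 0.25, i.e. s = 0.25·p.
Substitute into the budget 3·p + 24·s = 108: 9·p = 108, so p* = 12 and s* = 0.25·12 = 3.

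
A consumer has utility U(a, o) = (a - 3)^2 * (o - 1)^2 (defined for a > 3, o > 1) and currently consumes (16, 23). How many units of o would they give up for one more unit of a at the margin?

MU_a = 2·(a−3)·(o−1)^2, MU_o = 2·(a−3)^2·(o−1).
MRS = (o−1)/(a−3).
At (16, 23): MRS = 22/13.
The indifference curve has slope −22/13 at this bundle.

MRS = 22/13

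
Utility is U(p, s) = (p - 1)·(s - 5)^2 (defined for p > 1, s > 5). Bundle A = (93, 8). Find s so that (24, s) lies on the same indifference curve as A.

U(93, 8) = 828.
Set U(24, s) = 828 and solve.
With p = 24: (24 − 1) = 23, so (s − 5)^2 = 828/23 = 36.
Taking the square root (with s > 5): s − 5 = 6, so s = 11.
Check: U(24, 11) = 828.

s = 11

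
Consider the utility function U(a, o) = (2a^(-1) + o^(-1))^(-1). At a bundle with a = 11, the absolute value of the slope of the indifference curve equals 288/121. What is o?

For CES with ρ = -1, MRS = (2/1)·(o/a)^2.
Setting (2/1)·(o/11)^2 = 288/121 gives (o/11)^2 = 144/121, so o/11 = 12/11 and o = 12.

o = 12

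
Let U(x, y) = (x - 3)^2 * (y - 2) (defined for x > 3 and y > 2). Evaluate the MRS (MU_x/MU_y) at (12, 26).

MRS = 16/3

MU_x = 2·(x−3)·(y−2), MU_y = (x−3)^2.
MRS = (2/1)·(y−2)/(x−3).
At (12, 26): MRS = 16/3.
So at (12, 26) the consumer would give up 16/3 units of y for one more unit of x.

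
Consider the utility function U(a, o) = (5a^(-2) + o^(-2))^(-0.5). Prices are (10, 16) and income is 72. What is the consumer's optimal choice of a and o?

For CES with ρ = -2, MRS = (5/1)·(o/a)^3.
Tangency: set MRS = p_a/p_o = 10/16 = 0.625.
So (o/a)^3 = 0.125; taking the cube root, o/a = 0.5, i.e. o = 0.5·a.
Substitute into the budget 10·a + 16·o = 72: 18·a = 72, so a* = 4 and o* = 0.5·4 = 2.

a* = 4, o* = 2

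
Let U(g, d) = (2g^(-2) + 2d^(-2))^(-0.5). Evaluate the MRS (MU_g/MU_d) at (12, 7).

MRS = 343/1728

For CES with ρ = -2, MRS = (d/g)^3.
At (12, 7): MRS = 343/1728.
The indifference curve has slope −343/1728 at this bundle.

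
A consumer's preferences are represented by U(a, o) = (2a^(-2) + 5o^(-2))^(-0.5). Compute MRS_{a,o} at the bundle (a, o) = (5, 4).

For CES with ρ = -2, MRS = (2/5)·(o/a)^3.
At (5, 4): MRS = 128/625.
That is, one extra unit of a is worth 128/625 units of o at the margin.

MRS = 128/625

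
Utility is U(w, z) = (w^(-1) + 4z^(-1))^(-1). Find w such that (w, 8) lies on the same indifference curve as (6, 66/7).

U depends on (w, z) only through S = w^(-1) + 4z^(-1), so equal utility means equal S. At (6, 66/7): S = 13/22.
With z = 8: 4·8^(-1) = 0.5, so w^(-1) = 13/22 − 0.5 = 1/11.
Hence w = 1/(1/11) = 11.
Check: U(11, 8) = 1.6923.

w = 11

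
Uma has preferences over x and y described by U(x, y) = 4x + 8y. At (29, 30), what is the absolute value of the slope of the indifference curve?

MRS = 0.5

MU_x = 4, MU_y = 8, so MRS = 4/8 = 0.5 at every bundle.
At (29, 30): MRS = 0.5.
So at (29, 30) the consumer would give up 0.5 units of y for one more unit of x.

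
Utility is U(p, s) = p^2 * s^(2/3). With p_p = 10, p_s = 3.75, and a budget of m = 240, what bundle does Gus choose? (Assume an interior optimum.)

p* = 18, s* = 16

MU_p = 2·p·s^(2/3) and MU_s = 2/3·p^2·s^(-1/3).
MRS = MU_p/MU_s = (3)·s/p.
Tangency: set MRS = p_p/p_s = 10/3.75 = 8/3.
So (3)·s/p = 8/3, i.e. s = (8/9)·p.
Substitute into the budget 10·p + 3.75·s = 240: (40/3)·p = 240, so p* = 18.
Then s* = (8/9)·18 = 16.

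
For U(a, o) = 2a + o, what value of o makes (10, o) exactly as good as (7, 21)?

U(7, 21) = 35.
Set U(10, o) = 35 and solve.
2·10 + o = 35 ⇒ o = 15 ⇒ o = 15.
Check: U(10, 15) = 35.

o = 15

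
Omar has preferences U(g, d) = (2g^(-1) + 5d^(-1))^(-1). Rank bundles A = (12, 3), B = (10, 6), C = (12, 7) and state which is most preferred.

Evaluate utility at each bundle:
U(A) = 0.545.
U(B) = 0.968.
U(C) = 1.135.
Highest utility is C, so C ≻ B ≻ A.

Bundle C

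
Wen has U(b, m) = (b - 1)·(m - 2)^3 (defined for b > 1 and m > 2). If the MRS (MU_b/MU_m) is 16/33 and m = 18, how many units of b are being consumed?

b = 12

MU_b = (m−2)^3, MU_m = 3·(b−1)·(m−2)^2.
MRS = (1/3)·(m−2)/(b−1).
Substitute m = 18: MRS = (16/3)/(b − 1). Setting this equal to 16/33 gives b − 1 = (16/3)/(16/33) = 11, so b = 12.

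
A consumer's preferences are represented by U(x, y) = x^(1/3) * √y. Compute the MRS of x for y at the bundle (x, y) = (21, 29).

MU_x = 1/3·x^(-2/3)·√y and MU_y = 0.5·x^(1/3)·y^(-0.5).
MRS = MU_x/MU_y = (2/3)·y/x.
At (21, 29): MRS = 58/63.
The indifference curve has slope −58/63 at this bundle.

MRS = 58/63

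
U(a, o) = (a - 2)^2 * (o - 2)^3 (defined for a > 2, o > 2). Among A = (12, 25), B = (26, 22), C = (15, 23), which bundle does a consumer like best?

Bundle B

Evaluate utility at each bundle:
U(A) = 1216700.
U(B) = 4608000.
U(C) = 1565109.
Highest utility is B, so B ≻ C ≻ A.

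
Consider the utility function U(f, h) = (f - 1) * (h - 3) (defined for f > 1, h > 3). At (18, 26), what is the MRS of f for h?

MRS = 23/17

MU_f = (h−3), MU_h = (f−1).
MRS = (h−3)/(f−1).
At (18, 26): MRS = 23/17.
The indifference curve has slope −23/17 at this bundle.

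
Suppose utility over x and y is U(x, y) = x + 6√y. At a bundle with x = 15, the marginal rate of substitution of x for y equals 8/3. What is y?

MU_x = 1, MU_y = 6/(2√y).
MRS = 1 ÷ (6/(2√y)).
MRS depends only on y: (1/3)·√y = 8/3 ⇒ √y = (8/3)/(1/3) = 8 ⇒ y = 64.

y = 64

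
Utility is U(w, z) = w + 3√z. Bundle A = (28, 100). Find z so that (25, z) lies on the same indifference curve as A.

U(28, 100) = 58.
Set U(25, z) = 58 and solve.
With w = 25: 3√z = 58 − 25 = 33, so √z = 11 and z = 121.
Check: U(25, 121) = 58.

z = 121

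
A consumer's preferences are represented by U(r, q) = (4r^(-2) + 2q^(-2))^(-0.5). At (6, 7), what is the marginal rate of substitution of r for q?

MRS = 343/108

For CES with ρ = -2, MRS = (4/2)·(q/r)^3.
At (6, 7): MRS = 343/108.
The indifference curve has slope −343/108 at this bundle.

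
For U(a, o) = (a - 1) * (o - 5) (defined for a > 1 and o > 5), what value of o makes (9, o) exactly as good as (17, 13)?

U(17, 13) = 128.
Set U(9, o) = 128 and solve.
With a = 9: (9 − 1) = 8, so (o − 5) = 128/8 = 16.
So o = 5 + 16 = 21.
Check: U(9, 21) = 128.

o = 21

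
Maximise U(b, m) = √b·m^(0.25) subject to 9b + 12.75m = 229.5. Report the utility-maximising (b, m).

MU_b = 0.5·b^(-0.5)·m^(0.25) and MU_m = 0.25·√b·m^(-0.75).
MRS = MU_b/MU_m = (2)·m/b.
Tangency: set MRS = p_b/p_m = 9/12.75 = 12/17.
So (2)·m/b = 12/17, i.e. m = (6/17)·b.
Substitute into the budget 9·b + 12.75·m = 229.5: 13.5·b = 229.5, so b* = 17.
Then m* = (6/17)·17 = 6.

b* = 17, m* = 6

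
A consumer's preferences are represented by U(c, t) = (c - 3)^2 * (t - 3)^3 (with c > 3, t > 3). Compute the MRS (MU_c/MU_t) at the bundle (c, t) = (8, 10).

MU_c = 2·(c−3)·(t−3)^3, MU_t = 3·(c−3)^2·(t−3)^2.
MRS = (2/3)·(t−3)/(c−3).
At (8, 10): MRS = 14/15.
The indifference curve has slope −14/15 at this bundle.

MRS = 14/15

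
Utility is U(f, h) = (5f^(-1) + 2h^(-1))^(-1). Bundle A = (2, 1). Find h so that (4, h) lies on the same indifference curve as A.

U depends on (f, h) only through S = 5f^(-1) + 2h^(-1), so equal utility means equal S. At (2, 1): S = 4.5.
With f = 4: 5·4^(-1) = 1.25, so 2h^(-1) = 4.5 − 1.25 = 3.25, i.e. h^(-1) = 1.625.
Hence h = 1/1.625 = 8/13.
Check: U(4, 8/13) = 0.2222.

h = 8/13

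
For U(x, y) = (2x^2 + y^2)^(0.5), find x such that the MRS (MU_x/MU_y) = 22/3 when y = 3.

For CES with ρ = 2, MRS = (2/1)·(y/x)^(-1).
Setting (2/1)·(3/x)^(-1) = 22/3 gives (3/x)^(-1) = 11/3, so 3/x = 3/11 and x = 11.

x = 11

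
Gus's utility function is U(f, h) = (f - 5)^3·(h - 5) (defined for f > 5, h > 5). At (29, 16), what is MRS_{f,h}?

MU_f = 3·(f−5)^2·(h−5), MU_h = (f−5)^3.
MRS = (3/1)·(h−5)/(f−5).
At (29, 16): MRS = 1.375.
That is, one extra unit of f is worth 1.375 units of h at the margin.

MRS = 1.375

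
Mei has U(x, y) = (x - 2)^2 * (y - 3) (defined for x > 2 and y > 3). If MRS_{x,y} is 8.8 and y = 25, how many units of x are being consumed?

x = 7

MU_x = 2·(x−2)·(y−3), MU_y = (x−2)^2.
MRS = (2/1)·(y−3)/(x−2).
Substitute y = 25: MRS = 44/(x − 2). Setting this equal to 8.8 gives x − 2 = 44/8.8 = 5, so x = 7.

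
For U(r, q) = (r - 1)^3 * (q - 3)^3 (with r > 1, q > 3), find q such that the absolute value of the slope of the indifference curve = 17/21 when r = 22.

q = 20

MU_r = 3·(r−1)^2·(q−3)^3, MU_q = 3·(r−1)^3·(q−3)^2.
MRS = (q−3)/(r−1).
Substitute r = 22: MRS = (q − 3)/21. Setting this equal to 17/21 gives q − 3 = (17/21)·21 = 17, so q = 20.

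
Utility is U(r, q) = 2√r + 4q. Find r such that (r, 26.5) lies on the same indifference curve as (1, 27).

r = 4

U(1, 27) = 110.
Set U(r, 26.5) = 110 and solve.
With q = 26.5: 2√r = 110 − 4·26.5 = 4, so √r = 2 and r = 4.
Check: U(4, 26.5) = 110.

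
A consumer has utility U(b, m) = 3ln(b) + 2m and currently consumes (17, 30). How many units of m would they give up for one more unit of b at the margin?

MRS = 3/34

MU_b = 3/b, MU_m = 2.
MRS = 3/b ÷ 2.
At (17, 30): MRS = 3/34.
That is, one extra unit of b is worth 3/34 units of m at the margin.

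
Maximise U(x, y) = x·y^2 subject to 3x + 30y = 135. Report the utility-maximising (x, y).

x* = 15, y* = 3

MU_x = y^2 and MU_y = 2·x·y.
MRS = MU_x/MU_y = (1/2)·y/x.
Tangency: set MRS = p_x/p_y = 3/30 = 0.1.
So (1/2)·y/x = 0.1, i.e. y = 0.2·x.
Substitute into the budget 3·x + 30·y = 135: 9·x = 135, so x* = 15.
Then y* = 0.2·15 = 3.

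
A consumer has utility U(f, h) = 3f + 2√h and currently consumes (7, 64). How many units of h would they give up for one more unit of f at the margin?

MU_f = 3, MU_h = 2/(2√h).
MRS = 3 ÷ (2/(2√h)).
At (7, 64): MRS = 24.
So at (7, 64) the consumer would give up 24 units of h for one more unit of f.

MRS = 24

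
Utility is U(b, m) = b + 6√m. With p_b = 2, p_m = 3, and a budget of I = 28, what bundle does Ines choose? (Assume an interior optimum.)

MU_b = 1, MU_m = 6/(2√m).
MRS = 1 ÷ (6/(2√m)).
Tangency: set MRS = p_b/p_m = 2/3.
MRS depends only on m: (1/3)·√m = 2/3 ⇒ √m = (2/3)/(1/3) = 2 ⇒ m* = 4.
From the budget, 2·b = 28 − 3·4 = 16, so b* = 8.

b* = 8, m* = 4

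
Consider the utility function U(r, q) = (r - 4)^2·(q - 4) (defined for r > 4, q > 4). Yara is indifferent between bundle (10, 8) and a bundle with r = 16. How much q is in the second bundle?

q = 5

U(10, 8) = 144.
Set U(16, q) = 144 and solve.
With r = 16: (16 − 4)^2 = 144, so (q − 4) = 144/144 = 1.
So q = 4 + 1 = 5.
Check: U(16, 5) = 144.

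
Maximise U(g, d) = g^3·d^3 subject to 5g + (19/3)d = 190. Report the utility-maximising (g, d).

MU_g = 3·g^2·d^3 and MU_d = 3·g^3·d^2.
MRS = MU_g/MU_d = d/g.
Tangency: set MRS = p_g/p_d = 5/(19/3) = 15/19.
So d/g = 15/19, i.e. d = (15/19)·g.
Substitute into the budget 5·g + (19/3)·d = 190: 10·g = 190, so g* = 19.
Then d* = (15/19)·19 = 15.

g* = 19, d* = 15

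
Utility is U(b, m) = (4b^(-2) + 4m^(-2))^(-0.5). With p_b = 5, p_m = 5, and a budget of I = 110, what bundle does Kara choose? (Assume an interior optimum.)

b* = 11, m* = 11

For CES with ρ = -2, MRS = (m/b)^3.
Tangency: set MRS = p_b/p_m = 5/5 = 1.
So (m/b)^3 = 1; taking the cube root, m/b = 1, i.e. m = b.
Substitute into the budget 5·b + 5·m = 110: 10·b = 110, so b* = 11 and m* = 11.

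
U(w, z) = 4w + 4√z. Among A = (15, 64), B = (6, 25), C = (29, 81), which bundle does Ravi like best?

Evaluate utility at each bundle:
U(A) = 92.000.
U(B) = 44.000.
U(C) = 152.000.
Highest utility is C, so C ≻ A ≻ B.

Bundle C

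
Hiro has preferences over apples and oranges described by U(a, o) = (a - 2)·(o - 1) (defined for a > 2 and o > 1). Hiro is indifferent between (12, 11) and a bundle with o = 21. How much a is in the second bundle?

U(12, 11) = 100.
Set U(a, 21) = 100 and solve.
With o = 21: (21 − 1) = 20, so (a − 2) = 100/20 = 5.
So a = 2 + 5 = 7.
Check: U(7, 21) = 100.

a = 7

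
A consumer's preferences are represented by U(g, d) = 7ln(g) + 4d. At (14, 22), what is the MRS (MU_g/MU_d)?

MRS = 0.125

MU_g = 7/g, MU_d = 4.
MRS = 7/g ÷ 4.
At (14, 22): MRS = 0.125.
That is, one extra unit of g is worth 0.125 units of d at the margin.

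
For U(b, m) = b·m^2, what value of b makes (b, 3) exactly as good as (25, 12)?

b = 400

U(25, 12) = 3600.
Set U(b, 3) = 3600 and solve.
With m = 3: 3^2 = 9, so b = 3600/9 = 400.
Check: U(400, 3) = 3600.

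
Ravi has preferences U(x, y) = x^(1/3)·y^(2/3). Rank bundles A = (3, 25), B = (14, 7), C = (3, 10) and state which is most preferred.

Evaluate utility at each bundle:
U(A) = 12.331.
U(B) = 8.819.
U(C) = 6.694.
Highest utility is A, so A ≻ B ≻ C.

Bundle A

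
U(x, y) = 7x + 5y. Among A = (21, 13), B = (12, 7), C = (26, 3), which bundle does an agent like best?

Evaluate utility at each bundle:
U(A) = 212.
U(B) = 119.
U(C) = 197.
Highest utility is A, so A ≻ C ≻ B.

Bundle A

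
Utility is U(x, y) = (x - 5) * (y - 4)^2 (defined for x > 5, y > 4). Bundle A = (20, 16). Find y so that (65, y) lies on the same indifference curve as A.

y = 10

U(20, 16) = 2160.
Set U(65, y) = 2160 and solve.
With x = 65: (65 − 5) = 60, so (y − 4)^2 = 2160/60 = 36.
Taking the square root (with y > 4): y − 4 = 6, so y = 10.
Check: U(65, 10) = 2160.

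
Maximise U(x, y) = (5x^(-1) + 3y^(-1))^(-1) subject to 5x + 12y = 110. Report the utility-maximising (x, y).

x* = 10, y* = 5

For CES with ρ = -1, MRS = (5/3)·(y/x)^2.
Tangency: set MRS = p_x/p_y = 5/12.
So (y/x)^2 = 0.25; taking the square root, y/x = 0.5, i.e. y = 0.5·x.
Substitute into the budget 5·x + 12·y = 110: 11·x = 110, so x* = 10 and y* = 0.5·10 = 5.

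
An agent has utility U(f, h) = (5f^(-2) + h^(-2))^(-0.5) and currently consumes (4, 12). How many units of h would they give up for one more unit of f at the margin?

For CES with ρ = -2, MRS = (5/1)·(h/f)^3.
At (4, 12): MRS = 135.
That is, one extra unit of f is worth 135 units of h at the margin.

MRS = 135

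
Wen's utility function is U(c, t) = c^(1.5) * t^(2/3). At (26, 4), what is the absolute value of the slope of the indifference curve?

MRS = 9/26

MU_c = 1.5·√c·t^(2/3) and MU_t = 2/3·c^(1.5)·t^(-1/3).
MRS = MU_c/MU_t = (2.25)·t/c.
At (26, 4): MRS = 9/26.
The indifference curve has slope −9/26 at this bundle.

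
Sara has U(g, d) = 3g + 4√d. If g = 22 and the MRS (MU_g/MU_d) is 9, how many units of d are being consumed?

d = 36

MU_g = 3, MU_d = 4/(2√d).
MRS = 3 ÷ (4/(2√d)).
MRS depends only on d: 1.5·√d = 9 ⇒ √d = 9/1.5 = 6 ⇒ d = 36.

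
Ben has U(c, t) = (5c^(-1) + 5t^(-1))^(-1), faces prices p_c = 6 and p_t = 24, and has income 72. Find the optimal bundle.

For CES with ρ = -1, MRS = (t/c)^2.
Tangency: set MRS = p_c/p_t = 6/24 = 0.25.
So (t/c)^2 = 0.25; taking the square root, t/c = 0.5, i.e. t = 0.5·c.
Substitute into the budget 6·c + 24·t = 72: 18·c = 72, so c* = 4 and t* = 0.5·4 = 2.

c* = 4, t* = 2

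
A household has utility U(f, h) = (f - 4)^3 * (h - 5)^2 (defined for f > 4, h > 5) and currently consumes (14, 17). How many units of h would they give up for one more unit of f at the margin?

MU_f = 3·(f−4)^2·(h−5)^2, MU_h = 2·(f−4)^3·(h−5).
MRS = (3/2)·(h−5)/(f−4).
At (14, 17): MRS = 1.8.
That is, one extra unit of f is worth 1.8 units of h at the margin.

MRS = 1.8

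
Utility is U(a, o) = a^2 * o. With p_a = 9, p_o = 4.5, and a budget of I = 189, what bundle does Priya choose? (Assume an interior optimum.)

a* = 14, o* = 14

MU_a = 2·a·o and MU_o = a^2.
MRS = MU_a/MU_o = (2/1)·o/a.
Tangency: set MRS = p_a/p_o = 9/4.5 = 2.
So (2/1)·o/a = 2, i.e. o = a.
Substitute into the budget 9·a + 4.5·o = 189: 13.5·a = 189, so a* = 14.
Then o* = 14.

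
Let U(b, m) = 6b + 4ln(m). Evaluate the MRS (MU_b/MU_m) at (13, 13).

MU_b = 6, MU_m = 4/m.
MRS = 6 ÷ (4/m).
At (13, 13): MRS = 19.5.
That is, one extra unit of b is worth 19.5 units of m at the margin.

MRS = 19.5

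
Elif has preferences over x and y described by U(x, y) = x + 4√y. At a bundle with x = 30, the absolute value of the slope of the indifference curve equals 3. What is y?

y = 36

MU_x = 1, MU_y = 4/(2√y).
MRS = 1 ÷ (4/(2√y)).
MRS depends only on y: 0.5·√y = 3 ⇒ √y = 3/0.5 = 6 ⇒ y = 36.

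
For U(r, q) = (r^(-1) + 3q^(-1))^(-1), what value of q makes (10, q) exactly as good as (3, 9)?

q = 90/17

U depends on (r, q) only through S = r^(-1) + 3q^(-1), so equal utility means equal S. At (3, 9): S = 2/3.
With r = 10: 10^(-1) = 0.1, so 3q^(-1) = 2/3 − 0.1 = 17/30, i.e. q^(-1) = 17/90.
Hence q = 1/(17/90) = 90/17.
Check: U(10, 90/17) = 1.5.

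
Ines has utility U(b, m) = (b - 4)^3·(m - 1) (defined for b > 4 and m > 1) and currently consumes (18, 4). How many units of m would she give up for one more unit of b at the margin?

MU_b = 3·(b−4)^2·(m−1), MU_m = (b−4)^3.
MRS = (3/1)·(m−1)/(b−4).
At (18, 4): MRS = 9/14.
So at (18, 4) the consumer would give up 9/14 units of m for one more unit of b.

MRS = 9/14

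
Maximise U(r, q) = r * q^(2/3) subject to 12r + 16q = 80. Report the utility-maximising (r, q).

MU_r = q^(2/3) and MU_q = 2/3·r·q^(-1/3).
MRS = MU_r/MU_q = (1.5)·q/r.
Tangency: set MRS = p_r/p_q = 12/16 = 0.75.
So (1.5)·q/r = 0.75, i.e. q = 0.5·r.
Substitute into the budget 12·r + 16·q = 80: 20·r = 80, so r* = 4.
Then q* = 0.5·4 = 2.

r* = 4, q* = 2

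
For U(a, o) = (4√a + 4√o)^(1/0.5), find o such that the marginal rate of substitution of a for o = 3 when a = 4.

For CES with ρ = 0.5, MRS = √(o/a).
Setting √(o/4) = 3 gives o/4 = 9 and o = 36.

o = 36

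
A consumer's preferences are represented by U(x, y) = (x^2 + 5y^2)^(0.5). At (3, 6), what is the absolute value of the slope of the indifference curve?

For CES with ρ = 2, MRS = (1/5)·(y/x)^(-1).
At (3, 6): MRS = 0.1.
So at (3, 6) the consumer would give up 0.1 units of y for one more unit of x.

MRS = 0.1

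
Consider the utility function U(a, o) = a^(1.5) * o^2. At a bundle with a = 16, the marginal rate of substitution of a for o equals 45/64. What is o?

MU_a = 1.5·√a·o^2 and MU_o = 2·a^(1.5)·o.
MRS = MU_a/MU_o = (0.75)·o/a.
Substitute a = 16: MRS = o/(64/3). Setting o/(64/3) = 45/64 gives o = (45/64)·(64/3) = 15.

o = 15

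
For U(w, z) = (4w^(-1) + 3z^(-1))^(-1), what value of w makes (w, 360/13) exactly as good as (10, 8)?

U depends on (w, z) only through S = 4w^(-1) + 3z^(-1), so equal utility means equal S. At (10, 8): S = 31/40.
With z = 360/13: 3·(360/13)^(-1) = 13/120, so 4w^(-1) = 31/40 − 13/120 = 2/3, i.e. w^(-1) = 1/6.
Hence w = 1/(1/6) = 6.
Check: U(6, 360/13) = 1.2903.

w = 6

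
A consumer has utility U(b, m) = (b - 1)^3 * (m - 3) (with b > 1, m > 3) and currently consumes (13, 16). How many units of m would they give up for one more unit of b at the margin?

MU_b = 3·(b−1)^2·(m−3), MU_m = (b−1)^3.
MRS = (3/1)·(m−3)/(b−1).
At (13, 16): MRS = 3.25.
So at (13, 16) the consumer would give up 3.25 units of m for one more unit of b.

MRS = 3.25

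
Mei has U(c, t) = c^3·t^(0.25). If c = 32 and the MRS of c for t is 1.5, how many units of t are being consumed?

t = 4

MU_c = 3·c^2·t^(0.25) and MU_t = 0.25·c^3·t^(-0.75).
MRS = MU_c/MU_t = (12)·t/c.
Substitute c = 32: MRS = t/(8/3). Setting t/(8/3) = 1.5 gives t = 1.5·(8/3) = 4.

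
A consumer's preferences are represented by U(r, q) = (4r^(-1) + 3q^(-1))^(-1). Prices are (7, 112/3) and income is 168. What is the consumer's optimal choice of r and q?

r* = 8, q* = 3

For CES with ρ = -1, MRS = (4/3)·(q/r)^2.
Tangency: set MRS = p_r/p_q = 7/(112/3) = 3/16.
So (q/r)^2 = 9/64; taking the square root, q/r = 0.375, i.e. q = 0.375·r.
Substitute into the budget 7·r + (112/3)·q = 168: 21·r = 168, so r* = 8 and q* = 0.375·8 = 3.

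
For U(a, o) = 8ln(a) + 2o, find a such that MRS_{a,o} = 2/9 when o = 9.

MU_a = 8/a, MU_o = 2.
MRS = 8/a ÷ 2.
MRS depends only on a: 4/a = 2/9 ⇒ a = 4/(2/9) = 18.

a = 18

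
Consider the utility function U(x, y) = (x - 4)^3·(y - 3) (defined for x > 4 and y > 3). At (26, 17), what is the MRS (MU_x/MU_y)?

MRS = 21/11

MU_x = 3·(x−4)^2·(y−3), MU_y = (x−4)^3.
MRS = (3/1)·(y−3)/(x−4).
At (26, 17): MRS = 21/11.
That is, one extra unit of x is worth 21/11 units of y at the margin.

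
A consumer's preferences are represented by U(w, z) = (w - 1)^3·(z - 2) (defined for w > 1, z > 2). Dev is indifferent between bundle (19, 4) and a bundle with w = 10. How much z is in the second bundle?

z = 18

U(19, 4) = 11664.
Set U(10, z) = 11664 and solve.
With w = 10: (10 − 1)^3 = 729, so (z − 2) = 11664/729 = 16.
So z = 2 + 16 = 18.
Check: U(10, 18) = 11664.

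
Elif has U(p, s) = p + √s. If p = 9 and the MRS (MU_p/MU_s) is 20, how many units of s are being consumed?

s = 100

MU_p = 1, MU_s = 1/(2√s).
MRS = 1 ÷ (1/(2√s)).
MRS depends only on s: 2·√s = 20 ⇒ √s = 20/2 = 10 ⇒ s = 100.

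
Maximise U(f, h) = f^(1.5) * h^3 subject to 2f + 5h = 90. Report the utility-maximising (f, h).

f* = 15, h* = 12

MU_f = 1.5·√f·h^3 and MU_h = 3·f^(1.5)·h^2.
MRS = MU_f/MU_h = (0.5)·h/f.
Tangency: set MRS = p_f/p_h = 2/5 = 0.4.
So (0.5)·h/f = 0.4, i.e. h = 0.8·f.
Substitute into the budget 2·f + 5·h = 90: 6·f = 90, so f* = 15.
Then h* = 0.8·15 = 12.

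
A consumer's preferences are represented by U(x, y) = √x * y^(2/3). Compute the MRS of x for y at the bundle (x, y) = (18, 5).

MRS = 5/24

MU_x = 0.5·x^(-0.5)·y^(2/3) and MU_y = 2/3·√x·y^(-1/3).
MRS = MU_x/MU_y = (0.75)·y/x.
At (18, 5): MRS = 5/24.
So at (18, 5) the consumer would give up 5/24 units of y for one more unit of x.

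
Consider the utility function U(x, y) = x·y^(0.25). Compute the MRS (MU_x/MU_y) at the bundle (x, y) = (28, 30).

MU_x = y^(0.25) and MU_y = 0.25·x·y^(-0.75).
MRS = MU_x/MU_y = (4)·y/x.
At (28, 30): MRS = 30/7.
The indifference curve has slope −30/7 at this bundle.

MRS = 30/7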